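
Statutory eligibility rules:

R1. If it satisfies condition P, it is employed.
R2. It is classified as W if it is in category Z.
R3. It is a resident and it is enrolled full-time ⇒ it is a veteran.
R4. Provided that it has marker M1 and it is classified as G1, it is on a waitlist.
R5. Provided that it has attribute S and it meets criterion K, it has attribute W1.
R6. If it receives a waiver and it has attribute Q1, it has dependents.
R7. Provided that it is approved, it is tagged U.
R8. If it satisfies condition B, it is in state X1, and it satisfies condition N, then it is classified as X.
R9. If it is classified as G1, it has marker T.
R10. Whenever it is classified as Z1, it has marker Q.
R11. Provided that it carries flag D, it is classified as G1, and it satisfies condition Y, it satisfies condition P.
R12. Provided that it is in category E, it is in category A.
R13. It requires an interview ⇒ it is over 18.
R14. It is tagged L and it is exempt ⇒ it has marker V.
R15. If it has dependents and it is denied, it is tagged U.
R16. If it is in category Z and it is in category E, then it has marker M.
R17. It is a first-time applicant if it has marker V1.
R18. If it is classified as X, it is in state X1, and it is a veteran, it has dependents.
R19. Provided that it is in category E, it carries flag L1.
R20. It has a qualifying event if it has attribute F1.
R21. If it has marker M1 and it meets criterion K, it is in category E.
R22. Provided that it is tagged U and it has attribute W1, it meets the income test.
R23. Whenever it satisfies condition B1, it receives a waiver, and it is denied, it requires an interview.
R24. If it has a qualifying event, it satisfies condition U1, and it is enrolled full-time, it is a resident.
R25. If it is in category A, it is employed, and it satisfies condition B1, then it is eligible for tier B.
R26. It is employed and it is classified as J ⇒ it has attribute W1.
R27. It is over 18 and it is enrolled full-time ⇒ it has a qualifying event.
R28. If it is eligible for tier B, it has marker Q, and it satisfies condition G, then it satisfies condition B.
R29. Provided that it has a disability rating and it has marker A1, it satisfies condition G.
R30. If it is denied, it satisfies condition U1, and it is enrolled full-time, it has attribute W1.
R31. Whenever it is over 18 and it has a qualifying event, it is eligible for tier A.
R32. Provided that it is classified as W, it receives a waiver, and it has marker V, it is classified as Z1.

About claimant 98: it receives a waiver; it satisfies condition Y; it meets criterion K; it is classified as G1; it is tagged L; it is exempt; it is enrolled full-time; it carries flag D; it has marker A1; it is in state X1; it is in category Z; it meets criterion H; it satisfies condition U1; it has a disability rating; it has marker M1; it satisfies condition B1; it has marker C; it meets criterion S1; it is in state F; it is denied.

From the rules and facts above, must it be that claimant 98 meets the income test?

No

Forward chaining from the given facts derives: is classified as W, is on a waitlist, has marker T, satisfies condition P, has marker V, is in category E, requires an interview, satisfies condition G, has attribute W1, is classified as Z1, is employed, has marker Q, is in category A, is over 18, has marker M, carries flag L1, is eligible for tier B, has a qualifying event, satisfies condition B, is eligible for tier A, is a resident, is a veteran.
The only rule concluding "it meets the income test" is R22, which needs "it is tagged U"; that is never established.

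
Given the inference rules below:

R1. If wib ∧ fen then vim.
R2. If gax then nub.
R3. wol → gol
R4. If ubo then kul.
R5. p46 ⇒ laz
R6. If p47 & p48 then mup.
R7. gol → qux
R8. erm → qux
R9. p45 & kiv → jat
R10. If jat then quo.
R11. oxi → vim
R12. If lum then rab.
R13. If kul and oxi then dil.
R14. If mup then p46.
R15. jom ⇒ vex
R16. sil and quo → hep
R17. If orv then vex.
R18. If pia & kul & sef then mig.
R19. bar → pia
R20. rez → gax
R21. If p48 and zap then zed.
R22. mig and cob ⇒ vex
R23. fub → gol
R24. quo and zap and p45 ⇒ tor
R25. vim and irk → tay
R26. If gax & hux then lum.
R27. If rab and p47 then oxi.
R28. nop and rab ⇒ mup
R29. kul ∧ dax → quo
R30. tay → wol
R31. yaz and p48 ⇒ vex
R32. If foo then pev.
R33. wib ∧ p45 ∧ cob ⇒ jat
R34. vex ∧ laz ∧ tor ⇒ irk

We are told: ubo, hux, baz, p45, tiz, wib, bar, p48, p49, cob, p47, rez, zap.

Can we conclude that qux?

No

Forward chaining from the given facts derives: kul, mup, p46, pia, gax, zed, lum, jat, nub, laz, quo, rab, tor, oxi, vim, dil.
Rules concluding qux: R7 needs gol; R8 needs erm — none of these are established.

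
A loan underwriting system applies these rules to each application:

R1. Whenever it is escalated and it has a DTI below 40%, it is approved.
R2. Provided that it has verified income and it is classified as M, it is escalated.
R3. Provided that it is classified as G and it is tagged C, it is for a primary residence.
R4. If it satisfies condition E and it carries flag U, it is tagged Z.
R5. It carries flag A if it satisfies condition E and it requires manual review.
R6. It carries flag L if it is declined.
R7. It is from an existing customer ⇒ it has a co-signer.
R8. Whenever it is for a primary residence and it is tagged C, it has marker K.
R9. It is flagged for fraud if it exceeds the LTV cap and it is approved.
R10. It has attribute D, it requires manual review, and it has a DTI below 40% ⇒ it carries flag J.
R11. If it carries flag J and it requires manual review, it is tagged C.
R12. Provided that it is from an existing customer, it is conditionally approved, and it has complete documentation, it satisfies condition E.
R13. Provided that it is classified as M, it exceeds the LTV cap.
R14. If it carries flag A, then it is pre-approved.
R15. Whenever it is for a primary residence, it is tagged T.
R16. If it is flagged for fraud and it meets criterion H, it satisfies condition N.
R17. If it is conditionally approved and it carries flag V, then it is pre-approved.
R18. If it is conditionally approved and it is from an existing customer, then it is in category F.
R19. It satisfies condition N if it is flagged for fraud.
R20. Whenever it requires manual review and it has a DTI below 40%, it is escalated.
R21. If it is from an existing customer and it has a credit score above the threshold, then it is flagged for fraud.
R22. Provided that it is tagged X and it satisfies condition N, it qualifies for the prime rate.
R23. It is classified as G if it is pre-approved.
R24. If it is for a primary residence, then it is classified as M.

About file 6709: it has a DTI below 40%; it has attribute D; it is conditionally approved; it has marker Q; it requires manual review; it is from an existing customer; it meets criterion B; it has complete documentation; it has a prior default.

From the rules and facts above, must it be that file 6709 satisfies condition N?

Yes

By R10 (it has attribute D, it requires manual review, it has a DTI below 40%): it carries flag J.
By R11 (it carries flag J, it requires manual review): it is tagged C.
By R12 (it is from an existing customer, it is conditionally approved, it has complete documentation): it satisfies condition E.
By R20 (it requires manual review, it has a DTI below 40%): it is escalated.
By R1 (it is escalated, it has a DTI below 40%): it is approved.
By R5 (it satisfies condition E, it requires manual review): it carries flag A.
By R14 (it carries flag A): it is pre-approved.
By R23 (it is pre-approved): it is classified as G.
By R3 (it is classified as G, it is tagged C): it is for a primary residence.
By R24 (it is for a primary residence): it is classified as M.
By R13 (it is classified as M): it exceeds the LTV cap.
By R9 (it exceeds the LTV cap, it is approved): it is flagged for fraud.
By R19 (it is flagged for fraud): it satisfies condition N.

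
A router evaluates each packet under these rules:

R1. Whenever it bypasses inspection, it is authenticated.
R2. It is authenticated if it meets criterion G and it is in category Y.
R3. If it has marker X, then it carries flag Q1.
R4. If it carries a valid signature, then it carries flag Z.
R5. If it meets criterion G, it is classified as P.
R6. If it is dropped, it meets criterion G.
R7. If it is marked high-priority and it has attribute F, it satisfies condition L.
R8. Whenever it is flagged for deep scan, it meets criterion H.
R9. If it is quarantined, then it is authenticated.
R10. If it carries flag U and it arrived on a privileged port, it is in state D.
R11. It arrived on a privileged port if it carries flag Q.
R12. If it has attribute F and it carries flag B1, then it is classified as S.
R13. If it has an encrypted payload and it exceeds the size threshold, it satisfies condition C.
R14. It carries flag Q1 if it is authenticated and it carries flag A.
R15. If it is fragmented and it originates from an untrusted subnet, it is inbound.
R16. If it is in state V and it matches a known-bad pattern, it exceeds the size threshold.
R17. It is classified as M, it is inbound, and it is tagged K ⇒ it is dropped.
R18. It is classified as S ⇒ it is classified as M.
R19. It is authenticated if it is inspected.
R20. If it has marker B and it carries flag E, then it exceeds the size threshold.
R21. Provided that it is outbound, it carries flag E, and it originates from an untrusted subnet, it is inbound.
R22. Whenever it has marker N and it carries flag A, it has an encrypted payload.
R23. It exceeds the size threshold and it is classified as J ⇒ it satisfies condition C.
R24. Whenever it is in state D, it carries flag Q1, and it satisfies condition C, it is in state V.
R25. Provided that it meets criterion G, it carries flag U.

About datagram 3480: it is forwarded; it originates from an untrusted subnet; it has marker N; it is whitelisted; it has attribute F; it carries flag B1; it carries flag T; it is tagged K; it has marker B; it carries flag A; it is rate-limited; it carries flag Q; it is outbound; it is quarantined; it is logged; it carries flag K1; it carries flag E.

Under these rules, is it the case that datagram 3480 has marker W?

No

Forward chaining from the given facts derives: is authenticated, arrived on a privileged port, is classified as S, carries flag Q1, is classified as M, exceeds the size threshold, is inbound, has an encrypted payload, satisfies condition C, is dropped, meets criterion G, carries flag U, is classified as P, is in state D, is in state V.
No rule has "it has marker W" as its conclusion, and it is not among the given facts.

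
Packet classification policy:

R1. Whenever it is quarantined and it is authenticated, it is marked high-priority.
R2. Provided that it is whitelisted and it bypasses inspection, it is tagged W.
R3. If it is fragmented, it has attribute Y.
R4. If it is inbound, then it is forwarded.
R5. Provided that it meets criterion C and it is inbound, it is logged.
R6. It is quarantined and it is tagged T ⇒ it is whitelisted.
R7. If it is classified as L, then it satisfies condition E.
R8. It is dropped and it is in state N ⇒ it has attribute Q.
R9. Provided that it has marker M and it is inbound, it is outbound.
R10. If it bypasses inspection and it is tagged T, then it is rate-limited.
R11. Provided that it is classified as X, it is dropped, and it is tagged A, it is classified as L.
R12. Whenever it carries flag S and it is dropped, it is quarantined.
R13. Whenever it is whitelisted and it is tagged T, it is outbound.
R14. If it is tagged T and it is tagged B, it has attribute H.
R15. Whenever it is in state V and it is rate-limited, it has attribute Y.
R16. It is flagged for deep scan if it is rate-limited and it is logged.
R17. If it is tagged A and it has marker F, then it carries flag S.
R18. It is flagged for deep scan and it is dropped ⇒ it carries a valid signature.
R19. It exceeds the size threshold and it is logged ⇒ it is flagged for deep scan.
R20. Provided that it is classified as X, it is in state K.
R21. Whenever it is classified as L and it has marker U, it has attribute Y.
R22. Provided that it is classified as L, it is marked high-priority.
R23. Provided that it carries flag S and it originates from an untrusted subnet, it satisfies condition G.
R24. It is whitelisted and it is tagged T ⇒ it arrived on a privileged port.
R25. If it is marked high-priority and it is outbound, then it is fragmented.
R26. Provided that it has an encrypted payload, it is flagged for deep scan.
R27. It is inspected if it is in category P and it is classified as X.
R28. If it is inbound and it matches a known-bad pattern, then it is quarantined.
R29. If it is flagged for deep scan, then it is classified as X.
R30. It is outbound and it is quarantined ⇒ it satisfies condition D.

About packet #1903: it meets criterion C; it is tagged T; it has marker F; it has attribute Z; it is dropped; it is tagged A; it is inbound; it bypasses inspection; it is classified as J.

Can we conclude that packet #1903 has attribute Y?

By R5 (it meets criterion C, it is inbound): it is logged.
By R10 (it bypasses inspection, it is tagged T): it is rate-limited.
By R16 (it is rate-limited, it is logged): it is flagged for deep scan.
By R17 (it is tagged A, it has marker F): it carries flag S.
By R29 (it is flagged for deep scan): it is classified as X.
By R11 (it is classified as X, it is dropped, it is tagged A): it is classified as L.
By R12 (it carries flag S, it is dropped): it is quarantined.
By R22 (it is classified as L): it is marked high-priority.
By R6 (it is quarantined, it is tagged T): it is whitelisted.
By R13 (it is whitelisted, it is tagged T): it is outbound.
By R25 (it is marked high-priority, it is outbound): it is fragmented.
By R3 (it is fragmented): it has attribute Y.

Yes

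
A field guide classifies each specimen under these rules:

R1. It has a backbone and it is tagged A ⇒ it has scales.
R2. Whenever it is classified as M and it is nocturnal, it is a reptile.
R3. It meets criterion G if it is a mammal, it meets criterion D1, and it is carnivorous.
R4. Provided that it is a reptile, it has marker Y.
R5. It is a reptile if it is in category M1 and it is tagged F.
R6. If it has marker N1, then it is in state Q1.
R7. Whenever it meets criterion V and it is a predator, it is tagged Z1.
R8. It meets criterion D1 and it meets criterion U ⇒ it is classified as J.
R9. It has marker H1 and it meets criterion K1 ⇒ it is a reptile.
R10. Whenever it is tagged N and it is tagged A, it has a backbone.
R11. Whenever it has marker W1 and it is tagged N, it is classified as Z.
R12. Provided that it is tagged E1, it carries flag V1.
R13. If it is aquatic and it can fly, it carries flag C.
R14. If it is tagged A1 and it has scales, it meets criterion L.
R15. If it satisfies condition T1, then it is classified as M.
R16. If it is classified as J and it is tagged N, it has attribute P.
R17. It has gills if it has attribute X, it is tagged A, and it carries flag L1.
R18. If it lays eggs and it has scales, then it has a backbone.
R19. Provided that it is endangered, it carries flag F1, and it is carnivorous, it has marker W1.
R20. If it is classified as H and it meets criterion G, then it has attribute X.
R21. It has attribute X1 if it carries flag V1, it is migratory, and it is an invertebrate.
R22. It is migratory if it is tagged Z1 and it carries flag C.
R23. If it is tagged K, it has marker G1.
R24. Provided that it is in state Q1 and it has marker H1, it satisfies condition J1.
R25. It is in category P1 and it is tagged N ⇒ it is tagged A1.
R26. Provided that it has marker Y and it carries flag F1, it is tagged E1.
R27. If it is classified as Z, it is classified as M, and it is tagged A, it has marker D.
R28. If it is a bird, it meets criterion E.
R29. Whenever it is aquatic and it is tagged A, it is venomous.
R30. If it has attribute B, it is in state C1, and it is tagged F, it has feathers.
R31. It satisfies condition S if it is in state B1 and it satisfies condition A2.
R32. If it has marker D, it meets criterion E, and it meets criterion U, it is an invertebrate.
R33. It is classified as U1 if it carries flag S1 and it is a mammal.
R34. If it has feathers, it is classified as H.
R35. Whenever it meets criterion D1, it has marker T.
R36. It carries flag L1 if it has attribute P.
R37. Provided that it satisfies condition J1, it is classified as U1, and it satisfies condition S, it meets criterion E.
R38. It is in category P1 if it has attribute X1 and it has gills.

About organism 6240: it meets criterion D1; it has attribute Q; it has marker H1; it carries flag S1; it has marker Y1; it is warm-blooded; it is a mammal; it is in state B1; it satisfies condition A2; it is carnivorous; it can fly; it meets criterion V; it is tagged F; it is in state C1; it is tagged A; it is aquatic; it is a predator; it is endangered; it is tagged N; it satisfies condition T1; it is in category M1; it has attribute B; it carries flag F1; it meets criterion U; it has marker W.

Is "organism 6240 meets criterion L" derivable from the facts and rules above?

Forward chaining from the given facts derives: meets criterion G, is a reptile, is tagged Z1, is classified as J, has a backbone, carries flag C, is classified as M, has attribute P, has marker W1, is migratory, is venomous, has feathers, satisfies condition S, is classified as U1, is classified as H, has marker T, carries flag L1, has scales, has marker Y, is classified as Z, has attribute X, is tagged E1, has marker D, carries flag V1, has gills.
The only rule concluding "it meets criterion L" is R14, which needs "it is tagged A1"; that is never established.

No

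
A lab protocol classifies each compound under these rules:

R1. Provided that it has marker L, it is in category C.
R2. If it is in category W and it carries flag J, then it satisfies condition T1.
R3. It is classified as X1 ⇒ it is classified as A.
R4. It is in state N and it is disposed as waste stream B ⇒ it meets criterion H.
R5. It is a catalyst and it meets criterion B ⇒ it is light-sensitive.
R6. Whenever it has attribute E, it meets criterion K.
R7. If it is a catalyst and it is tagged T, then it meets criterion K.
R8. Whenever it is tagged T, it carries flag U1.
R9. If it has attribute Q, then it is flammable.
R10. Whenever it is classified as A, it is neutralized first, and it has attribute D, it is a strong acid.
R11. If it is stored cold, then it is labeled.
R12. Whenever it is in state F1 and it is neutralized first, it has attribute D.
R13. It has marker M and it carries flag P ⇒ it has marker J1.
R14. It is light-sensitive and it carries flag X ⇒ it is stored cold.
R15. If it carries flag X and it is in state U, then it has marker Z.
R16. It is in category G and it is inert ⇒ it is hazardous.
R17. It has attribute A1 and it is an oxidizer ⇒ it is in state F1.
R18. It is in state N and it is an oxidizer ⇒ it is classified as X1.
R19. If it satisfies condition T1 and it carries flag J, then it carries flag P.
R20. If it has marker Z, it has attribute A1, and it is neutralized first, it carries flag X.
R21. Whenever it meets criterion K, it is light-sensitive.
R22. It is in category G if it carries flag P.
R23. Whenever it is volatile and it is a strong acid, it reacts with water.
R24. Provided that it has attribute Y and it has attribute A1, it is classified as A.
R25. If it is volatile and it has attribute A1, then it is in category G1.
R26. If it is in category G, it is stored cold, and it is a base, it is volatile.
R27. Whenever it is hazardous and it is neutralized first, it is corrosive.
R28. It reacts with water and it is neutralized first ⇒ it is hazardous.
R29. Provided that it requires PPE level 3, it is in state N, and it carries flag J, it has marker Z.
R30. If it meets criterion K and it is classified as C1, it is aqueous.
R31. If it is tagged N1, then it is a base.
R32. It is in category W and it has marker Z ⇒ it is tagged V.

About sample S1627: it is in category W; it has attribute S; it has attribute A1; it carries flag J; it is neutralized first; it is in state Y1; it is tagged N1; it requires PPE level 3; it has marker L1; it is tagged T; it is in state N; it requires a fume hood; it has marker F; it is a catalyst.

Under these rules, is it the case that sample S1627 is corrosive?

Forward chaining from the given facts derives: satisfies condition T1, meets criterion K, carries flag U1, carries flag P, is light-sensitive, is in category G, has marker Z, is a base, is tagged V, carries flag X, is stored cold, is volatile, is labeled, is in category G1.
The only rule concluding "it is corrosive" is R27, which needs "it is hazardous"; that is never established.

No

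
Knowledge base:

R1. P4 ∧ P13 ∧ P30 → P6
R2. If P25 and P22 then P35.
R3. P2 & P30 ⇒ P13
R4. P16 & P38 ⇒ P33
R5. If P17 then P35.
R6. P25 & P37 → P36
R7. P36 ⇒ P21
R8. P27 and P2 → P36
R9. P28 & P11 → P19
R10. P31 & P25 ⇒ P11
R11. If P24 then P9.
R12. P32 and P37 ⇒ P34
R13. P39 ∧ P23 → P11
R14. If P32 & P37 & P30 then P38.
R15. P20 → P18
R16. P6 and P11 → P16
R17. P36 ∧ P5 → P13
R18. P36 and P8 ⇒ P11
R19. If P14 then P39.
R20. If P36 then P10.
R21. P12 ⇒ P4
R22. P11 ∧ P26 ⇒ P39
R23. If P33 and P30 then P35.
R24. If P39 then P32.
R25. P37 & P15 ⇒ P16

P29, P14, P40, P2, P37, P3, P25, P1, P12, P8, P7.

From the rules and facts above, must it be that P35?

Forward chaining from the given facts derives: P36, P21, P11, P39, P10, P4, P32, P34.
Rules concluding P35: R2 needs P22; R5 needs P17; R23 needs P33 — none of these are established.

No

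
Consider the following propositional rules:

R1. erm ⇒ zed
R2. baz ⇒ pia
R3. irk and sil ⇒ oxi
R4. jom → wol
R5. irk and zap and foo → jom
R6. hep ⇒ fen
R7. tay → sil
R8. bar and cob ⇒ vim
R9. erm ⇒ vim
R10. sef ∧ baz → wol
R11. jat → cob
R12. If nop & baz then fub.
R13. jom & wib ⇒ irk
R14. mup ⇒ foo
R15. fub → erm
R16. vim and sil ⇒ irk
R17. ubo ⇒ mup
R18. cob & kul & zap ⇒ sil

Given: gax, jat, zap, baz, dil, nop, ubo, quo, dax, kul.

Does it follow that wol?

Yes

cob  (by R11: jat)
fub  (by R12: nop, baz)
erm  (by R15: fub)
mup  (by R17: ubo)
sil  (by R18: cob, kul, zap)
vim  (by R9: erm)
foo  (by R14: mup)
irk  (by R16: vim, sil)
jom  (by R5: irk, zap, foo)
wol  (by R4: jom)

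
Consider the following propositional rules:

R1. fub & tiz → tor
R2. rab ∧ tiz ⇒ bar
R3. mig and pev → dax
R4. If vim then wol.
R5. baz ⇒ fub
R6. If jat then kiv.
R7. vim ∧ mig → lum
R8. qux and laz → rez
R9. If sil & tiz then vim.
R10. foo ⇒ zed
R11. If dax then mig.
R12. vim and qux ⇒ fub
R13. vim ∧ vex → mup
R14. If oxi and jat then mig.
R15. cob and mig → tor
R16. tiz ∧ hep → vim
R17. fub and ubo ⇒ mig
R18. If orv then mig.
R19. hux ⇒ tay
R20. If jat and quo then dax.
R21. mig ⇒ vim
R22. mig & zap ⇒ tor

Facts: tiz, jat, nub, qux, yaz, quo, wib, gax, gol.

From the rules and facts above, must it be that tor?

Yes

dax  (by R20: jat, quo)
mig  (by R11: dax)
vim  (by R21: mig)
fub  (by R12: vim, qux)
tor  (by R1: fub, tiz)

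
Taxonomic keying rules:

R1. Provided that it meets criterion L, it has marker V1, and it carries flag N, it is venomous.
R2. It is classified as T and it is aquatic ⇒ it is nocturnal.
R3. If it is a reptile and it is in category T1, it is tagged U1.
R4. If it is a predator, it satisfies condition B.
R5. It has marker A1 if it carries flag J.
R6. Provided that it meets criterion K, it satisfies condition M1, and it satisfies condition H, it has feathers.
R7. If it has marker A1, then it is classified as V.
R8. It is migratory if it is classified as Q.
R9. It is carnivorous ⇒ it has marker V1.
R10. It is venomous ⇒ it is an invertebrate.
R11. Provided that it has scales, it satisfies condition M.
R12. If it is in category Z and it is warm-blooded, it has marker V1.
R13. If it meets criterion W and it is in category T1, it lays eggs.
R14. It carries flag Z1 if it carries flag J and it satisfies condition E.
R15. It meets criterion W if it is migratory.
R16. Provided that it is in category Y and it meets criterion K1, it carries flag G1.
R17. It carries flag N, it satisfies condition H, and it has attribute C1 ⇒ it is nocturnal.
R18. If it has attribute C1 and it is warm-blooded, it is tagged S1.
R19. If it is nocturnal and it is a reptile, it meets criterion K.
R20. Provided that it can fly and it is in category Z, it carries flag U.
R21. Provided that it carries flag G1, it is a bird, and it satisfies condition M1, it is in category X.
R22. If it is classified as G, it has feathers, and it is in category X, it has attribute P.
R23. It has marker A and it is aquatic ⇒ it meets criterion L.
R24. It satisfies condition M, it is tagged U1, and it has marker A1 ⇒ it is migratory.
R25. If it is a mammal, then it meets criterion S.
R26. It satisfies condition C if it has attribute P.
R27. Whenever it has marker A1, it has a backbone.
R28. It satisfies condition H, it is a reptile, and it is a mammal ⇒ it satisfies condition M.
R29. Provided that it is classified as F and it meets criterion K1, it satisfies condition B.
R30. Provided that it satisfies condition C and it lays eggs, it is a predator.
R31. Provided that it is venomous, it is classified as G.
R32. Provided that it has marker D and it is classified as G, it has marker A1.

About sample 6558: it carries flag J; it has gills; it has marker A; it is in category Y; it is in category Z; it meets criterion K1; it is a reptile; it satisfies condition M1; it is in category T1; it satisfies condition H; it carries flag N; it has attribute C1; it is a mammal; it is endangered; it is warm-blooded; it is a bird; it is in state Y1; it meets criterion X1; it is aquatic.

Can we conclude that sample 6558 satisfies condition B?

By R3 (it is a reptile, it is in category T1): it is tagged U1.
By R5 (it carries flag J): it has marker A1.
By R12 (it is in category Z, it is warm-blooded): it has marker V1.
By R16 (it is in category Y, it meets criterion K1): it carries flag G1.
By R17 (it carries flag N, it satisfies condition H, it has attribute C1): it is nocturnal.
By R19 (it is nocturnal, it is a reptile): it meets criterion K.
By R21 (it carries flag G1, it is a bird, it satisfies condition M1): it is in category X.
By R23 (it has marker A, it is aquatic): it meets criterion L.
By R28 (it satisfies condition H, it is a reptile, it is a mammal): it satisfies condition M.
By R1 (it meets criterion L, it has marker V1, it carries flag N): it is venomous.
By R6 (it meets criterion K, it satisfies condition M1, it satisfies condition H): it has feathers.
By R24 (it satisfies condition M, it is tagged U1, it has marker A1): it is migratory.
By R31 (it is venomous): it is classified as G.
By R15 (it is migratory): it meets criterion W.
By R22 (it is classified as G, it has feathers, it is in category X): it has attribute P.
By R26 (it has attribute P): it satisfies condition C.
By R13 (it meets criterion W, it is in category T1): it lays eggs.
By R30 (it satisfies condition C, it lays eggs): it is a predator.
By R4 (it is a predator): it satisfies condition B.

Yes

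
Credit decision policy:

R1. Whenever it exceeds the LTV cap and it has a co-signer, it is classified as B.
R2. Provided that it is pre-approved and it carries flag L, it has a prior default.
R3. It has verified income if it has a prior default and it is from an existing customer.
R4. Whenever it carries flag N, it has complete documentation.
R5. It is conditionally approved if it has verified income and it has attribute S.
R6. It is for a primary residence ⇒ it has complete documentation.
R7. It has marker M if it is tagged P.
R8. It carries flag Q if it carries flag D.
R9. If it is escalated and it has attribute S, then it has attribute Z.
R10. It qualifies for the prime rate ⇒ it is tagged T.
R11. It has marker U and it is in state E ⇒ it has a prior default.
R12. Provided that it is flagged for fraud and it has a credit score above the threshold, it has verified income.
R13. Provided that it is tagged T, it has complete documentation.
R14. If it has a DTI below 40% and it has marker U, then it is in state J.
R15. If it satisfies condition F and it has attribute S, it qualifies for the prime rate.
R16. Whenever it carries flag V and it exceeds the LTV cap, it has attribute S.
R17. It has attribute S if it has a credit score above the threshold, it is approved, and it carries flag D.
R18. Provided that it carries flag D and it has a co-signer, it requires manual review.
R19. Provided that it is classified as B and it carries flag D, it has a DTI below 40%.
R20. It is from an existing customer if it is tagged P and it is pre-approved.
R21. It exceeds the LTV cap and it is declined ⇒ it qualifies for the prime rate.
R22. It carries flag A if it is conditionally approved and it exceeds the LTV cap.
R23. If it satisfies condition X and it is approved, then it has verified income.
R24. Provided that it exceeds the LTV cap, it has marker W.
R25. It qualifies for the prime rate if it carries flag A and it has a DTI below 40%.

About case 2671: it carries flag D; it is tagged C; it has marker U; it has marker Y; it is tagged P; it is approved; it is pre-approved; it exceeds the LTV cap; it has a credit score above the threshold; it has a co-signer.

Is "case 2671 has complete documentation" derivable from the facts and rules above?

No

Forward chaining from the given facts derives: is classified as B, has marker M, carries flag Q, has attribute S, requires manual review, has a DTI below 40%, is from an existing customer, has marker W, is in state J.
Rules concluding "it has complete documentation": R4 needs "it carries flag N"; R6 needs "it is for a primary residence"; R13 needs "it is tagged T" — none of these are established.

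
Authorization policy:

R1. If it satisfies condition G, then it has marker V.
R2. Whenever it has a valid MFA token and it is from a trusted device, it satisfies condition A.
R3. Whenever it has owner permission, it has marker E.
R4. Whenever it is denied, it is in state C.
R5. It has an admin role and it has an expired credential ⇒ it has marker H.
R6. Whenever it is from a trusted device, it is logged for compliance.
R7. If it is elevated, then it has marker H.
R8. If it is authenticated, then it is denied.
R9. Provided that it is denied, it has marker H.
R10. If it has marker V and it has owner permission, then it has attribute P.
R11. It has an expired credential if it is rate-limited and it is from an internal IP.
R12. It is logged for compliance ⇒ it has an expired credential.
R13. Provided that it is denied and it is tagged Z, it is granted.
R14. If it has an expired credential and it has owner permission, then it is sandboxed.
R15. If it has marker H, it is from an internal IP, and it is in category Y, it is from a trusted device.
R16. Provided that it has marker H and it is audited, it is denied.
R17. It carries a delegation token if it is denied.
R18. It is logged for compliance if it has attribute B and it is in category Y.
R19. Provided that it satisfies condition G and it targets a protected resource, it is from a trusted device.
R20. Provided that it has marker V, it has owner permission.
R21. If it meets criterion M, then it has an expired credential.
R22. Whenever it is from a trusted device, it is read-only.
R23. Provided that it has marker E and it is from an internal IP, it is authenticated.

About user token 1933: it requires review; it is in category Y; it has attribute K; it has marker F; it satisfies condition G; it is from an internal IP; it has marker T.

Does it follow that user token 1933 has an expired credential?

Yes

By R1 (it satisfies condition G): it has marker V.
By R20 (it has marker V): it has owner permission.
By R3 (it has owner permission): it has marker E.
By R23 (it has marker E, it is from an internal IP): it is authenticated.
By R8 (it is authenticated): it is denied.
By R9 (it is denied): it has marker H.
By R15 (it has marker H, it is from an internal IP, it is in category Y): it is from a trusted device.
By R6 (it is from a trusted device): it is logged for compliance.
By R12 (it is logged for compliance): it has an expired credential.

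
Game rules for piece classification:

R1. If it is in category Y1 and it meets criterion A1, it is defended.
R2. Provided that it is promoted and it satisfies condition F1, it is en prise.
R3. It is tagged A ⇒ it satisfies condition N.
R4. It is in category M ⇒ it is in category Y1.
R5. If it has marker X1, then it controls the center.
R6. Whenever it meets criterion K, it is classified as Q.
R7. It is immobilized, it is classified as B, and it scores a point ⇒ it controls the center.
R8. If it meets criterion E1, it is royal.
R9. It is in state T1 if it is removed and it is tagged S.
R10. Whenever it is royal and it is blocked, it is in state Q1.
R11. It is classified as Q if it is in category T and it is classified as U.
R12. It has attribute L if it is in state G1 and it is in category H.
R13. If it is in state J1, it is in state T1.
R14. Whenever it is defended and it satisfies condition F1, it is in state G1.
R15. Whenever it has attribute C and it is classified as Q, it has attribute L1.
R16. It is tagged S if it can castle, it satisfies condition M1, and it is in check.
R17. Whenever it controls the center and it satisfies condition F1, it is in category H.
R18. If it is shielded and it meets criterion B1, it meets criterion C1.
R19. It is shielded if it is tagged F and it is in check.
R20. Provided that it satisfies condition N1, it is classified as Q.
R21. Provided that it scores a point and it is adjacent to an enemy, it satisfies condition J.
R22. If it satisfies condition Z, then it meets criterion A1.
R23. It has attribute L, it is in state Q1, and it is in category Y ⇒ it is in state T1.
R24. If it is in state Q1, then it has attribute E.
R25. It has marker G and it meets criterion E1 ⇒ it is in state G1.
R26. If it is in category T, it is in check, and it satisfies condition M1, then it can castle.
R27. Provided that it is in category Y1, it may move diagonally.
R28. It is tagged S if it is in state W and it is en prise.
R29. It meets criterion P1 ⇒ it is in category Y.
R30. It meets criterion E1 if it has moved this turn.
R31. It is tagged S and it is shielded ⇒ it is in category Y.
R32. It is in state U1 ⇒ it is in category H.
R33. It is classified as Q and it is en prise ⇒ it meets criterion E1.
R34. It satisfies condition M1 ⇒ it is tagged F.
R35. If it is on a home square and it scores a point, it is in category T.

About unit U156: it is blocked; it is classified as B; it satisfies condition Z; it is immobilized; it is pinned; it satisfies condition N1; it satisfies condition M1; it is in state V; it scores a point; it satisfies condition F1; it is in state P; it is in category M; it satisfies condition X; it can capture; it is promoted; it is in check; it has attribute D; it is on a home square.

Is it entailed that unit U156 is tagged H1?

Forward chaining from the given facts derives: is en prise, is in category Y1, controls the center, is in category H, is classified as Q, meets criterion A1, may move diagonally, meets criterion E1, is tagged F, is in category T, is defended, is royal, is in state Q1, is in state G1, is shielded, has attribute E, can castle, has attribute L, is tagged S, is in category Y, is in state T1.
No rule has "it is tagged H1" as its conclusion, and it is not among the given facts.

No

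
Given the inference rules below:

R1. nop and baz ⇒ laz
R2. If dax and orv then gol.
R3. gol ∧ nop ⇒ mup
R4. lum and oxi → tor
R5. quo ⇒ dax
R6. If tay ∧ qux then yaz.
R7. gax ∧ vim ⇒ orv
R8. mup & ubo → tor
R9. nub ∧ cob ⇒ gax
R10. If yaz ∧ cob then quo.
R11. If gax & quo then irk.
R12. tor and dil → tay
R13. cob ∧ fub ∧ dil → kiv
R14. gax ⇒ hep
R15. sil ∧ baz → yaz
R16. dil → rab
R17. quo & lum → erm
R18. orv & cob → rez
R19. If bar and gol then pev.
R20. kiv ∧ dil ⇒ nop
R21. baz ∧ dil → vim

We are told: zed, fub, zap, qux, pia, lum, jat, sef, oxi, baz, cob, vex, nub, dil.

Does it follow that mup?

Yes

tor  (by R4: lum, oxi)
gax  (by R9: nub, cob)
tay  (by R12: tor, dil)
kiv  (by R13: cob, fub, dil)
nop  (by R20: kiv, dil)
vim  (by R21: baz, dil)
yaz  (by R6: tay, qux)
orv  (by R7: gax, vim)
quo  (by R10: yaz, cob)
dax  (by R5: quo)
gol  (by R2: dax, orv)
mup  (by R3: gol, nop)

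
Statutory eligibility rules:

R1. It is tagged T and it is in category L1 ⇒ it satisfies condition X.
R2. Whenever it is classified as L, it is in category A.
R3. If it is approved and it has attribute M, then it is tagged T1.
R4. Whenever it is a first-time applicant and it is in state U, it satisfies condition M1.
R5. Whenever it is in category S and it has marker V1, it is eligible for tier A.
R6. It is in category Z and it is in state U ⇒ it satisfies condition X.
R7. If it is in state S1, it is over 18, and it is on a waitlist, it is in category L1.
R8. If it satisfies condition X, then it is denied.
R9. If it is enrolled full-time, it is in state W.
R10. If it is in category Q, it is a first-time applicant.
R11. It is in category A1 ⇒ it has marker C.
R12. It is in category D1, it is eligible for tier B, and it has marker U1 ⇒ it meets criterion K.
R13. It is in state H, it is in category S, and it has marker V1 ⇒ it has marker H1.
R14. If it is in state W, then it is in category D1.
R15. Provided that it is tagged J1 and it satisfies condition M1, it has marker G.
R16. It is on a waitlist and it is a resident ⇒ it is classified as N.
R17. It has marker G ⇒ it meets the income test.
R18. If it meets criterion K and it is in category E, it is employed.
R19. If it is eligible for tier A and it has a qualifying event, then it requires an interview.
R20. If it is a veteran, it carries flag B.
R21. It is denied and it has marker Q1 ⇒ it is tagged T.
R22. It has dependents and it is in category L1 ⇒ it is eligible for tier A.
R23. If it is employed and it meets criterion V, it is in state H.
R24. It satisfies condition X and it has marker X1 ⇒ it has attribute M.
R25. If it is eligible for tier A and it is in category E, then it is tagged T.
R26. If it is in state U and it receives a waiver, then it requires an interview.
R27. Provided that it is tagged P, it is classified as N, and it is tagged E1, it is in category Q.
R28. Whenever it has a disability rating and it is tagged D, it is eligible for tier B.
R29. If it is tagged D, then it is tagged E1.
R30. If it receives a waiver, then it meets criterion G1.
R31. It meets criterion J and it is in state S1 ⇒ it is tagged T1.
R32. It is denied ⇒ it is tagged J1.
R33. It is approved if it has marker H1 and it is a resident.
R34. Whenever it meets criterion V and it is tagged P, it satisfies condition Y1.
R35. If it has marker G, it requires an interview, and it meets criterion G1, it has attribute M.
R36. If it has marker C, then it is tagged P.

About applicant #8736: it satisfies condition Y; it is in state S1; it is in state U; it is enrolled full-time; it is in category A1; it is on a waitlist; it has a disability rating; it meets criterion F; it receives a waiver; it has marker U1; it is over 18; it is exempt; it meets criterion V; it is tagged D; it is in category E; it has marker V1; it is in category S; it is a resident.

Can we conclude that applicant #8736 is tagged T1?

Yes

By R5 (it is in category S, it has marker V1): it is eligible for tier A.
By R7 (it is in state S1, it is over 18, it is on a waitlist): it is in category L1.
By R9 (it is enrolled full-time): it is in state W.
By R11 (it is in category A1): it has marker C.
By R14 (it is in state W): it is in category D1.
By R16 (it is on a waitlist, it is a resident): it is classified as N.
By R25 (it is eligible for tier A, it is in category E): it is tagged T.
By R26 (it is in state U, it receives a waiver): it requires an interview.
By R28 (it has a disability rating, it is tagged D): it is eligible for tier B.
By R29 (it is tagged D): it is tagged E1.
By R30 (it receives a waiver): it meets criterion G1.
By R36 (it has marker C): it is tagged P.
By R1 (it is tagged T, it is in category L1): it satisfies condition X.
By R8 (it satisfies condition X): it is denied.
By R12 (it is in category D1, it is eligible for tier B, it has marker U1): it meets criterion K.
By R18 (it meets criterion K, it is in category E): it is employed.
By R23 (it is employed, it meets criterion V): it is in state H.
By R27 (it is tagged P, it is classified as N, it is tagged E1): it is in category Q.
By R32 (it is denied): it is tagged J1.
By R10 (it is in category Q): it is a first-time applicant.
By R13 (it is in state H, it is in category S, it has marker V1): it has marker H1.
By R33 (it has marker H1, it is a resident): it is approved.
By R4 (it is a first-time applicant, it is in state U): it satisfies condition M1.
By R15 (it is tagged J1, it satisfies condition M1): it has marker G.
By R35 (it has marker G, it requires an interview, it meets criterion G1): it has attribute M.
By R3 (it is approved, it has attribute M): it is tagged T1.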